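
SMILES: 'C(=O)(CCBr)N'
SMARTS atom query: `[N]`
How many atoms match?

1

The query [N] means: uppercase N matches aliphatic (non-aromatic) nitrogen only.
Check the 6 heavy atoms by environment: 3× C → no; 1× Br → no; 1× O → no; 1× N → match.
That gives 1 matching atom.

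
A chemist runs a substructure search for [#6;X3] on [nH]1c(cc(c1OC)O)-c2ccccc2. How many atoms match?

10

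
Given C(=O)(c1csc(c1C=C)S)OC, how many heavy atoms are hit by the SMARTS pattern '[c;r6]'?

0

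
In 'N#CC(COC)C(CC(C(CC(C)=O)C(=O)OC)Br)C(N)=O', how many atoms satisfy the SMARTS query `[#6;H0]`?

4

The query [#6;H0] means: any carbon with no attached hydrogen.
Check the 22 heavy atoms by environment: 3× C (H2) → no; 4× C (H1) → no; 4× C (H0) → match; 5× O (H0) → no; 3× C (H3) → no; 1× N (H0) → no; 1× Br (H0) → no; 1× N (H2) → no.
That gives 4 matching atoms.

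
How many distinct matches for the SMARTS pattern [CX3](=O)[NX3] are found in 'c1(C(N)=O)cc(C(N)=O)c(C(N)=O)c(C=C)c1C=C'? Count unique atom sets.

[CX3](=O)[NX3] is the SMARTS for an amide: a carbonyl carbon bonded to a trivalent nitrogen.
The molecule carries 3 separate instances of a primary amide (-C(=O)NH2) meeting every constraint; each maps to a distinct set of atoms, giving 3 matches.

3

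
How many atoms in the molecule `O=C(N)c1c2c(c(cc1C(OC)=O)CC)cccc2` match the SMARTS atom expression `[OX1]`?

2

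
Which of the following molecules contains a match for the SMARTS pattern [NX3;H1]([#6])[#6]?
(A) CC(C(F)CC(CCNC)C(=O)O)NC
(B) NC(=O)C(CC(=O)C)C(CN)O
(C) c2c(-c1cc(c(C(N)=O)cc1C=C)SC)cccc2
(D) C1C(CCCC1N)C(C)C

A

[NX3;H1]([#6])[#6] describes a trivalent nitrogen with one H, bonded to two carbons (a secondary amine).
(A) contains an N-methylamino group (-NHCH3), which satisfies every atom and bond constraint.
(B) has a primary amide (-C(=O)NH2) but the -C(=O)NH2 nitrogen has H2, not H1.
(C) has a primary amide (-C(=O)NH2) but the -C(=O)NH2 nitrogen has H2, not H1.
(D) has a primary amino group (-NH2) but the nitrogen has H2 and only one carbon neighbour.
So the answer is (A).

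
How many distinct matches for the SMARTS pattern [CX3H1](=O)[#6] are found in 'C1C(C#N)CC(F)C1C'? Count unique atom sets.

[CX3H1](=O)[#6] is the SMARTS for an aldehyde: an sp2 carbon with one H, double-bonded to O and single-bonded to carbon.
No fragment in the molecule satisfies every constraint, giving 0 matches.

0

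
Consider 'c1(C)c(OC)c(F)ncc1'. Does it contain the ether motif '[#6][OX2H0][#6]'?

The pattern [#6][OX2H0][#6] describes an aliphatic oxygen bridging two carbons with no H on the oxygen — an ether.
The molecule carries a methoxy ether (-OCH3), whose atoms satisfy every constraint of the query, so the pattern matches.

Yes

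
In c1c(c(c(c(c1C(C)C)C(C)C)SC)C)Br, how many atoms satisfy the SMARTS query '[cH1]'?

1

Check the 16 heavy atoms by environment: 5× c (aromatic, H0) → no; 1× c (aromatic, H1) → match; 6× C (H3) → no; 2× C (H1) → no; 1× Br (H0) → no; 1× S (H0) → no.
That gives 1 matching atom.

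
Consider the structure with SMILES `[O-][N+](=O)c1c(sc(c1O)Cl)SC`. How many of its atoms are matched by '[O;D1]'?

3

The query [O;D1] means: aliphatic oxygen bonded to exactly one heavy atom.
Check the 12 heavy atoms by environment: 1× s (aromatic, D2) → no; 4× c (aromatic, D3) → no; 1× S (D2) → no; 1× C (D1) → no; 1× Cl (D1) → no; 1× N (charge +1, D3) → no; 1× O (charge -1, D1) → match; 2× O (D1) → match.
Summing the matching environments: 1 + 2 = 3 matching atoms.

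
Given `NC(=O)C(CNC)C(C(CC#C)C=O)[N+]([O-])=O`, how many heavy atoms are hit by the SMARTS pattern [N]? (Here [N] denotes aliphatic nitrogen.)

3

The query [N] means: uppercase N matches aliphatic (non-aromatic) nitrogen only.
Check the 17 heavy atoms by environment: 10× C → no; 2× N → match; 1× N (charge +1) → match; 1× O (charge -1) → no; 3× O → no.
Summing the matching environments: 2 + 1 = 3 matching atoms.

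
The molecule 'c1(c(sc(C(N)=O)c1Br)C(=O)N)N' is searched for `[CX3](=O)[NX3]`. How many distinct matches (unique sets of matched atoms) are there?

2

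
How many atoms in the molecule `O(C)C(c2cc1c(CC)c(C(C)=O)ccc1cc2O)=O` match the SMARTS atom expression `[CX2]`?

0

Check the 20 heavy atoms by environment: 10× c (aromatic, X3) → no; 2× C (X3) → no; 2× O (X1) → no; 4× C (X4) → no; 2× O (X2) → no.
No environment satisfies the query, so 0 matching atoms.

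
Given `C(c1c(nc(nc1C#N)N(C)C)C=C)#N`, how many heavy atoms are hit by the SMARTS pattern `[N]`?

The query [N] means: uppercase N matches aliphatic (non-aromatic) nitrogen only.
Check the 15 heavy atoms by environment: 2× n (aromatic) → no; 4× c (aromatic) → no; 6× C → no; 3× N → match.
That gives 3 matching atoms.

3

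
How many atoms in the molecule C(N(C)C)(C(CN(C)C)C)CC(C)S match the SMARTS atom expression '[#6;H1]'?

3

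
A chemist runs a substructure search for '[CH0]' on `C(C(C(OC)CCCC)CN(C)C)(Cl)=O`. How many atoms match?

1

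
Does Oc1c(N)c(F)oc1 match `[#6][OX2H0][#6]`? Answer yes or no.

The pattern [#6][OX2H0][#6] describes an aliphatic oxygen bridging two carbons with no H on the oxygen — an ether.
The closest candidate here is a hydroxyl group (-OH), but the oxygen has H1, not H0 bridging two carbons. No other fragment satisfies the full query, so there is no match.

No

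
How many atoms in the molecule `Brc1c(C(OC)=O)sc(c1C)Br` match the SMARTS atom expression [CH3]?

2

Check the 12 heavy atoms by environment: 1× s (aromatic, H0) → no; 4× c (aromatic, H0) → no; 2× Br (H0) → no; 1× C (H0) → no; 2× O (H0) → no; 2× C (H3) → match.
That gives 2 matching atoms.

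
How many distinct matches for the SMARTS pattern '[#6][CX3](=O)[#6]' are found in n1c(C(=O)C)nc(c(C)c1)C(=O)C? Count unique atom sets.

2

[#6][CX3](=O)[#6] is the SMARTS for a ketone: a carbonyl carbon (no H) flanked by two carbons.
The molecule carries 2 separate instances of an acetyl/ketone group (-C(=O)CH3) meeting every constraint; each maps to a distinct set of atoms, giving 2 matches.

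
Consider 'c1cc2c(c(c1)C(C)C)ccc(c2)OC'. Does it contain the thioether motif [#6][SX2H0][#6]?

No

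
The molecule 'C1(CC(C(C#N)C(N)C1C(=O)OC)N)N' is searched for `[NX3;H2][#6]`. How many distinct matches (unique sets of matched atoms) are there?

3

[NX3;H2][#6] is the SMARTS for a primary amine: a trivalent nitrogen with two H attached to carbon.
The molecule carries 3 separate instances of a primary amino group (-NH2) meeting every constraint; each maps to a distinct set of atoms, giving 3 matches.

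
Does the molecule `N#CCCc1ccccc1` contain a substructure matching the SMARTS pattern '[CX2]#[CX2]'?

The pattern [CX2]#[CX2] describes a carbon-carbon triple bond — an alkyne.
The closest candidate here is a nitrile (-C#N), but the triple bond is C#N, not C#C. No other fragment satisfies the full query, so there is no match.

No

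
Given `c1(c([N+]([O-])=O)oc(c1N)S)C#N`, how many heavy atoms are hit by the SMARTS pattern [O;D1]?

The query [O;D1] means: aliphatic oxygen bonded to exactly one heavy atom.
Check the 12 heavy atoms by environment: 1× o (aromatic, D2) → no; 4× c (aromatic, D3) → no; 1× S (D1) → no; 1× C (D2) → no; 2× N (D1) → no; 1× N (charge +1, D3) → no; 1× O (charge -1, D1) → match; 1× O (D1) → match.
Summing the matching environments: 1 + 1 = 2 matching atoms.

2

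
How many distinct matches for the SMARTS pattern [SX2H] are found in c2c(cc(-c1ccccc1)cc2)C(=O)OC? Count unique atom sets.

[SX2H] is the SMARTS for a thiol: an aliphatic sulfur with two connections, one being H.
No fragment in the molecule satisfies every constraint, giving 0 matches.

0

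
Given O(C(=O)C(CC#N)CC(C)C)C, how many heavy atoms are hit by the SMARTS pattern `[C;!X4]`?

2

The query [C;!X4] means: aliphatic carbon that does not have four total connections.
Check the 12 heavy atoms by environment: 7× C (X4) → no; 1× C (X2) → match; 1× N (X1) → no; 1× C (X3) → match; 1× O (X1) → no; 1× O (X2) → no.
Summing the matching environments: 1 + 1 = 2 matching atoms.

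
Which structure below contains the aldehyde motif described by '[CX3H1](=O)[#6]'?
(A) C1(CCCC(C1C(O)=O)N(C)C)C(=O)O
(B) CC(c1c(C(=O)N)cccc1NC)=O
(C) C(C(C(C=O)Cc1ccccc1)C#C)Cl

[CX3H1](=O)[#6] describes an sp2 carbon with one H, double-bonded to O and single-bonded to carbon (an aldehyde).
(A) has a carboxylic acid group (-C(=O)OH) but the carbonyl carbon has H0 and is bonded to O, not H1.
(B) has an acetyl/ketone group (-C(=O)CH3) but the carbonyl carbon has H0 (two carbon neighbours), not H1.
(C) contains an aldehyde (-CHO), which satisfies every atom and bond constraint.
So the answer is (C).

C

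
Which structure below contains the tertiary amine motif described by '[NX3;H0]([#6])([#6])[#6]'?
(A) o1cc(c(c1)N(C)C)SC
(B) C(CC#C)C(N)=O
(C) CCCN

A

[NX3;H0]([#6])([#6])[#6] describes a trivalent nitrogen with no H, bonded to three carbons (a tertiary amine).
(A) contains a dimethylamino group (-N(CH3)2), which satisfies every atom and bond constraint.
(B) has a primary amide (-C(=O)NH2) but the amide nitrogen has H2 and only one carbon neighbour.
(C) has a primary amino group (-NH2) but the nitrogen has H2, not H0 with three carbons.
So the answer is (A).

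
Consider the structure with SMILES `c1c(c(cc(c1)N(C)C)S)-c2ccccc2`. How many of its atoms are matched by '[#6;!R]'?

2

Check the 16 heavy atoms by environment: 12× c (aromatic, in 6-ring) → no; 1× S (acyclic) → no; 1× N (acyclic) → no; 2× C (acyclic) → match.
That gives 2 matching atoms.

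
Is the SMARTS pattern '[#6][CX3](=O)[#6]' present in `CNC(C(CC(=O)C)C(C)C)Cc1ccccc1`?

Yes

The pattern [#6][CX3](=O)[#6] describes a carbonyl carbon (no H) flanked by two carbons — a ketone.
The molecule carries an acetyl/ketone group (-C(=O)CH3), whose atoms satisfy every constraint of the query, so the pattern matches.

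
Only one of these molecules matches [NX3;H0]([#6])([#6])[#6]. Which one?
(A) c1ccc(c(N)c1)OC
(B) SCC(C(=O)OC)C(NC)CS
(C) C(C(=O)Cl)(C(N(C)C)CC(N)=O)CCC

C

[NX3;H0]([#6])([#6])[#6] describes a trivalent nitrogen with no H, bonded to three carbons (a tertiary amine).
(A) has a primary amino group (-NH2) but the nitrogen has H2, not H0 with three carbons.
(B) has an N-methylamino group (-NHCH3) but the nitrogen still has one H (H1), not H0.
(C) contains a dimethylamino group (-N(CH3)2), which satisfies every atom and bond constraint.
So the answer is (C).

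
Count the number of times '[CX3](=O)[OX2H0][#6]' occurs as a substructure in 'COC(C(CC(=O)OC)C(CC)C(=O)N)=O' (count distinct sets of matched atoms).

[CX3](=O)[OX2H0][#6] is the SMARTS for an ester: a carbonyl carbon bonded to an oxygen that is itself bonded to carbon (no H on that O).
The molecule carries 2 separate instances of a methyl-ester group (-C(=O)OCH3) meeting every constraint; each maps to a distinct set of atoms, giving 2 matches.

2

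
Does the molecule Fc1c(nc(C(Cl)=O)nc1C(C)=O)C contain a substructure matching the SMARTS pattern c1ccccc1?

No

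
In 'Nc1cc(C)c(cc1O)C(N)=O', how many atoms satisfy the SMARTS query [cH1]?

The query [cH1] means: aromatic carbon bearing exactly one hydrogen.
Check the 12 heavy atoms by environment: 4× c (aromatic, H0) → no; 2× c (aromatic, H1) → match; 1× C (H0) → no; 1× O (H0) → no; 2× N (H2) → no; 1× C (H3) → no; 1× O (H1) → no.
That gives 2 matching atoms.

2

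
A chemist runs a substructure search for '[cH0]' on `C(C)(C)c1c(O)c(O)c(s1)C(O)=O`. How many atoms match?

The query [cH0] means: aromatic carbon with no attached hydrogen (substituted or ring-fusion).
Check the 13 heavy atoms by environment: 1× s (aromatic, H0) → no; 4× c (aromatic, H0) → match; 3× O (H1) → no; 1× C (H1) → no; 2× C (H3) → no; 1× C (H0) → no; 1× O (H0) → no.
That gives 4 matching atoms.

4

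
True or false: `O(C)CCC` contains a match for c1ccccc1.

The pattern c1ccccc1 describes six aromatic carbons in a ring — a benzene ring.
The closest candidate here is a methyl group (-CH3), but no six-membered all-carbon aromatic ring is present. No other fragment satisfies the full query, so there is no match.

False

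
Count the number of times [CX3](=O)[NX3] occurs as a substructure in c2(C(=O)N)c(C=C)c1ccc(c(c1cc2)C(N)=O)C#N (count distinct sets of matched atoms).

2

[CX3](=O)[NX3] is the SMARTS for an amide: a carbonyl carbon bonded to a trivalent nitrogen.
The molecule carries 2 separate instances of a primary amide (-C(=O)NH2) meeting every constraint; each maps to a distinct set of atoms, giving 2 matches.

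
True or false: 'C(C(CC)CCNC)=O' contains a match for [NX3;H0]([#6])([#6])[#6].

The pattern [NX3;H0]([#6])([#6])[#6] describes a trivalent nitrogen with no H, bonded to three carbons — a tertiary amine.
The closest candidate here is an N-methylamino group (-NHCH3), but the nitrogen still has one H (H1), not H0. No other fragment satisfies the full query, so there is no match.

False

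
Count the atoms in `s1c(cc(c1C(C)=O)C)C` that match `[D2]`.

2

Check the 10 heavy atoms by environment: 1× s (aromatic, D2) → match; 3× c (aromatic, D3) → no; 1× c (aromatic, D2) → match; 3× C (D1) → no; 1× C (D3) → no; 1× O (D1) → no.
Summing the matching environments: 1 + 1 = 2 matching atoms.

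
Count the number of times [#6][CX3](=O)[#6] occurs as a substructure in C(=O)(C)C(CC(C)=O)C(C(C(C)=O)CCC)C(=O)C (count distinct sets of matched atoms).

4

[#6][CX3](=O)[#6] is the SMARTS for a ketone: a carbonyl carbon (no H) flanked by two carbons.
The molecule carries 4 separate instances of an acetyl/ketone group (-C(=O)CH3) meeting every constraint; each maps to a distinct set of atoms, giving 4 matches.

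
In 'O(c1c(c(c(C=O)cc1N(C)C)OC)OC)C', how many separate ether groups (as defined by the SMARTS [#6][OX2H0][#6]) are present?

3

[#6][OX2H0][#6] is the SMARTS for an ether: an aliphatic oxygen bridging two carbons with no H on the oxygen.
The molecule carries 3 separate instances of a methoxy ether (-OCH3) meeting every constraint; each maps to a distinct set of atoms, giving 3 matches.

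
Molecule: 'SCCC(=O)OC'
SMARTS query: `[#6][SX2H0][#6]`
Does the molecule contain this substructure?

No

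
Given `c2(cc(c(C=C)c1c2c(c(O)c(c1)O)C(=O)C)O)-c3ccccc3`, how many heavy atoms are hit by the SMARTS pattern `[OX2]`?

3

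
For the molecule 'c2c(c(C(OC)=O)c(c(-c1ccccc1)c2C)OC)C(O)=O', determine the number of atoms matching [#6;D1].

3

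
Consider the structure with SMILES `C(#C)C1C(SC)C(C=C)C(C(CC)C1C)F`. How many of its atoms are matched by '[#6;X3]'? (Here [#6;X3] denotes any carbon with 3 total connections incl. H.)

2

The query [#6;X3] means: any carbon (aromatic or not) with three total connections.
Check the 16 heavy atoms by environment: 10× C (X4) → no; 2× C (X3) → match; 2× C (X2) → no; 1× F (X1) → no; 1× S (X2) → no.
That gives 2 matching atoms.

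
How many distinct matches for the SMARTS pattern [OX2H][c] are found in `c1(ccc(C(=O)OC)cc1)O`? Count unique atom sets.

1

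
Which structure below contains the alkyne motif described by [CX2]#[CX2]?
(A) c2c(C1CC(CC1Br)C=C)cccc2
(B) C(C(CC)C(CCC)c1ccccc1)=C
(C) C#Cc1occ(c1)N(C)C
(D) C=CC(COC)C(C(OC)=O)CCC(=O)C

C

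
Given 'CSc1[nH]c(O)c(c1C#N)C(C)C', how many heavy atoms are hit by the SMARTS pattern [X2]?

3

Check the 13 heavy atoms by environment: 1× n (aromatic, X3) → no; 4× c (aromatic, X3) → no; 1× O (X2) → match; 4× C (X4) → no; 1× S (X2) → match; 1× C (X2) → match; 1× N (X1) → no.
Summing the matching environments: 1 + 1 + 1 = 3 matching atoms.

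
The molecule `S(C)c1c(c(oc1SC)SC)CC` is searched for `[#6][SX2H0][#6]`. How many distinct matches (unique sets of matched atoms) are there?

[#6][SX2H0][#6] is the SMARTS for a thioether: an aliphatic sulfur bridging two carbons with no H on the sulfur.
The molecule carries 3 separate instances of a methylthio ether (-SCH3) meeting every constraint; each maps to a distinct set of atoms, giving 3 matches.

3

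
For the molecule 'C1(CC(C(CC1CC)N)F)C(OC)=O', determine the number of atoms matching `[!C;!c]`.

4

The query [!C;!c] means: neither aliphatic nor aromatic carbon — same as [!#6].
Check the 14 heavy atoms by environment: 10× C → no; 1× N → match; 2× O → match; 1× F → match.
Summing the matching environments: 1 + 2 + 1 = 4 matching atoms.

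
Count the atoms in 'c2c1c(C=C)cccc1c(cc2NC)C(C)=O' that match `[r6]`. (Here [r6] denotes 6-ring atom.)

10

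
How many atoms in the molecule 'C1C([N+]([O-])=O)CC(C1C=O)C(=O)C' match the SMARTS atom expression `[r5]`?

The query [r5] means: r5 matches atoms in a five-membered ring.
Check the 13 heavy atoms by environment: 5× C (in 5-ring) → match; 1× N (charge +1, acyclic) → no; 1× O (charge -1, acyclic) → no; 3× O (acyclic) → no; 3× C (acyclic) → no.
That gives 5 matching atoms.

5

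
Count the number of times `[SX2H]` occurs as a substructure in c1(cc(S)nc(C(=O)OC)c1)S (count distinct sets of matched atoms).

2

[SX2H] is the SMARTS for a thiol: an aliphatic sulfur with two connections, one being H.
The molecule carries 2 separate instances of a thiol (-SH) meeting every constraint; each maps to a distinct set of atoms, giving 2 matches.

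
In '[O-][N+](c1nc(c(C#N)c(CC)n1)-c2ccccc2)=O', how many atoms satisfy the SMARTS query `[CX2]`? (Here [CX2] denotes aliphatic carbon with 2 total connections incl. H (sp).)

The query [CX2] means: C with X2: aliphatic carbon with exactly 2 total connections.
Check the 19 heavy atoms by environment: 2× n (aromatic, X2) → no; 10× c (aromatic, X3) → no; 1× C (X2) → match; 1× N (X1) → no; 1× N (charge +1, X3) → no; 1× O (charge -1, X1) → no; 1× O (X1) → no; 2× C (X4) → no.
That gives 1 matching atom.

1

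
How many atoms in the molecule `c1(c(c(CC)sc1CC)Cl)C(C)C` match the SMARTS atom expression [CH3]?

The query [CH3] means: aliphatic carbon with exactly three hydrogens.
Check the 13 heavy atoms by environment: 1× s (aromatic, H0) → no; 4× c (aromatic, H0) → no; 1× Cl (H0) → no; 1× C (H1) → no; 4× C (H3) → match; 2× C (H2) → no.
That gives 4 matching atoms.

4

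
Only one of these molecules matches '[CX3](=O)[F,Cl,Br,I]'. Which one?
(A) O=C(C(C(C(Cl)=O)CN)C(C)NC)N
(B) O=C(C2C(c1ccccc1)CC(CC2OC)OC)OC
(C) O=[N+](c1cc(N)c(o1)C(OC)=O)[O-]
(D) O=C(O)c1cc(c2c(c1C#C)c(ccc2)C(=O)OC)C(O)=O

A

[CX3](=O)[F,Cl,Br,I] describes a carbonyl carbon bonded to a halogen (an acyl halide).
(A) contains an acyl chloride (-C(=O)Cl), which satisfies every atom and bond constraint.
(B) has a methyl-ester group (-C(=O)OCH3) but the carbonyl is bonded to -O-C, not to a halogen.
(C) has a methyl-ester group (-C(=O)OCH3) but the carbonyl is bonded to -O-C, not to a halogen.
(D) has a carboxylic acid group (-C(=O)OH) but the carbonyl is bonded to -OH, not to a halogen.
So the answer is (A).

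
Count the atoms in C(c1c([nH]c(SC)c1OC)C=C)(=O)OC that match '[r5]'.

Check the 15 heavy atoms by environment: 1× n (aromatic, in 5-ring) → match; 4× c (aromatic, in 5-ring) → match; 6× C (acyclic) → no; 3× O (acyclic) → no; 1× S (acyclic) → no.
Summing the matching environments: 1 + 4 = 5 matching atoms.

5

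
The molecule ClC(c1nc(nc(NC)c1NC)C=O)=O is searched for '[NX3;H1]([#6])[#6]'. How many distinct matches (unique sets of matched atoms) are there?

2

[NX3;H1]([#6])[#6] is the SMARTS for a secondary amine: a trivalent nitrogen with one H, bonded to two carbons.
The molecule carries 2 separate instances of an N-methylamino group (-NHCH3) meeting every constraint; each maps to a distinct set of atoms, giving 2 matches.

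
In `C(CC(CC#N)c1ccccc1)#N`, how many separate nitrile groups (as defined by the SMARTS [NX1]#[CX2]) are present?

[NX1]#[CX2] is the SMARTS for a nitrile: a nitrogen triple-bonded to a two-connected carbon.
The molecule carries 2 separate instances of a nitrile (-C#N) meeting every constraint; each maps to a distinct set of atoms, giving 2 matches.

2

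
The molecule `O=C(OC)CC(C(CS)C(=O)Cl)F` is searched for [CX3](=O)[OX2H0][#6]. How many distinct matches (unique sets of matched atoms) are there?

[CX3](=O)[OX2H0][#6] is the SMARTS for an ester: a carbonyl carbon bonded to an oxygen that is itself bonded to carbon (no H on that O).
Exactly one fragment in the molecule meets all constraints, giving 1 match.

1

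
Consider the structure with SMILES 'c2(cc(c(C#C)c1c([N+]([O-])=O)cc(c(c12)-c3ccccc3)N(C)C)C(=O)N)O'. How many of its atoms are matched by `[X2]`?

The query [X2] means: any atom with exactly two total connections (bonds + H).
Check the 28 heavy atoms by environment: 16× c (aromatic, X3) → no; 1× O (X2) → match; 2× C (X2) → match; 1× N (charge +1, X3) → no; 1× O (charge -1, X1) → no; 2× O (X1) → no; 1× C (X3) → no; 2× N (X3) → no; 2× C (X4) → no.
Summing the matching environments: 1 + 2 = 3 matching atoms.

3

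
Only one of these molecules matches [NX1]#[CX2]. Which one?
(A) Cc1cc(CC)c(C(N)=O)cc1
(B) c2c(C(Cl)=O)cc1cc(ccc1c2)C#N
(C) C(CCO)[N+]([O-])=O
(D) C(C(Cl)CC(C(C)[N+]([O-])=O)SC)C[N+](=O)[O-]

B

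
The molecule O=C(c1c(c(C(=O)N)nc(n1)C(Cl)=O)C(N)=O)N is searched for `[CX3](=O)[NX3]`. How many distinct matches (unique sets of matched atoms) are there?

3

[CX3](=O)[NX3] is the SMARTS for an amide: a carbonyl carbon bonded to a trivalent nitrogen.
The molecule carries 3 separate instances of a primary amide (-C(=O)NH2) meeting every constraint; each maps to a distinct set of atoms, giving 3 matches.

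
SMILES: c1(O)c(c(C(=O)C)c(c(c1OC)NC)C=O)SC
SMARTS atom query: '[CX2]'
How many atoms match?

The query [CX2] means: C with X2: aliphatic carbon with exactly 2 total connections.
Check the 18 heavy atoms by environment: 6× c (aromatic, X3) → no; 2× C (X3) → no; 2× O (X1) → no; 4× C (X4) → no; 1× S (X2) → no; 1× N (X3) → no; 2× O (X2) → no.
No environment satisfies the query, so 0 matching atoms.

0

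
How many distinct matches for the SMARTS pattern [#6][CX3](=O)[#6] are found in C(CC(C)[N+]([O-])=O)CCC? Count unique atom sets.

0

[#6][CX3](=O)[#6] is the SMARTS for a ketone: a carbonyl carbon (no H) flanked by two carbons.
No fragment in the molecule satisfies every constraint, giving 0 matches.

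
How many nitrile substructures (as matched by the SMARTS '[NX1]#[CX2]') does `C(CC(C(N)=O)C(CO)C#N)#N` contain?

[NX1]#[CX2] is the SMARTS for a nitrile: a nitrogen triple-bonded to a two-connected carbon.
The molecule carries 2 separate instances of a nitrile (-C#N) meeting every constraint; each maps to a distinct set of atoms, giving 2 matches.

2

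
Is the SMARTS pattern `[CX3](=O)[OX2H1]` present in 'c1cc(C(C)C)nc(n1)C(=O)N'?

The pattern [CX3](=O)[OX2H1] describes an sp2 carbon double-bonded to O and single-bonded to an -OH oxygen — a carboxylic acid.
The closest candidate here is a primary amide (-C(=O)NH2), but the carbonyl is bonded to N, not to an -OH oxygen. No other fragment satisfies the full query, so there is no match.

No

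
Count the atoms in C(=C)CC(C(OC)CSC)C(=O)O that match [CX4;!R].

6

The query [CX4;!R] means: aliphatic carbon with four total connections, not in a ring.
Check the 13 heavy atoms by environment: 6× C (X4, acyclic) → match; 2× O (X2, acyclic) → no; 3× C (X3, acyclic) → no; 1× O (X1, acyclic) → no; 1× S (X2, acyclic) → no.
That gives 6 matching atoms.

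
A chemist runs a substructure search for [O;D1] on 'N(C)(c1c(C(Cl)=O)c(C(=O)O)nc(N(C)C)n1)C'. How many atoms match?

3

The query [O;D1] means: aliphatic oxygen bonded to exactly one heavy atom.
Check the 18 heavy atoms by environment: 2× n (aromatic, D2) → no; 4× c (aromatic, D3) → no; 2× C (D3) → no; 3× O (D1) → match; 1× Cl (D1) → no; 2× N (D3) → no; 4× C (D1) → no.
That gives 3 matching atoms.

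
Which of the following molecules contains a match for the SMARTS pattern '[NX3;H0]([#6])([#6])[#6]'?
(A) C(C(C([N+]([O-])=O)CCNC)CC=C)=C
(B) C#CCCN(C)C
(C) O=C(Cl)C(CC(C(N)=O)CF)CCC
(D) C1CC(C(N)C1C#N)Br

B

[NX3;H0]([#6])([#6])[#6] describes a trivalent nitrogen with no H, bonded to three carbons (a tertiary amine).
(A) has an N-methylamino group (-NHCH3) but the nitrogen still has one H (H1), not H0.
(B) contains a dimethylamino group (-N(CH3)2), which satisfies every atom and bond constraint.
(C) has a primary amide (-C(=O)NH2) but the amide nitrogen has H2 and only one carbon neighbour.
(D) has a primary amino group (-NH2) but the nitrogen has H2, not H0 with three carbons.
So the answer is (B).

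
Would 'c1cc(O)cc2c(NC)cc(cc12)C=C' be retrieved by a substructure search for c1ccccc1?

The pattern c1ccccc1 describes six aromatic carbons in a ring — a benzene ring.
The required atom environment is present in the molecule, so the pattern matches.

Yes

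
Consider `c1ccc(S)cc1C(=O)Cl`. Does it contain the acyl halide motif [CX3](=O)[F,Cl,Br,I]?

The pattern [CX3](=O)[F,Cl,Br,I] describes a carbonyl carbon bonded to a halogen — an acyl halide.
The molecule carries an acyl chloride (-C(=O)Cl), whose atoms satisfy every constraint of the query, so the pattern matches.

Yes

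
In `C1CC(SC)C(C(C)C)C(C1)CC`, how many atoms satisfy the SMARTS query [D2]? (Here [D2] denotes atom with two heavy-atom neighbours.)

The query [D2] means: atom with exactly two heavy-atom neighbours.
Check the 13 heavy atoms by environment: 4× C (D2) → match; 4× C (D3) → no; 4× C (D1) → no; 1× S (D2) → match.
Summing the matching environments: 4 + 1 = 5 matching atoms.

5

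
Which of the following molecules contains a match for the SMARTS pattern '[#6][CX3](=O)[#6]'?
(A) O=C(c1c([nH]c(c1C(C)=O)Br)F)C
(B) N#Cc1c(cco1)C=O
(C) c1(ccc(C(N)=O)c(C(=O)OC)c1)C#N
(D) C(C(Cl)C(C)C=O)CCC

A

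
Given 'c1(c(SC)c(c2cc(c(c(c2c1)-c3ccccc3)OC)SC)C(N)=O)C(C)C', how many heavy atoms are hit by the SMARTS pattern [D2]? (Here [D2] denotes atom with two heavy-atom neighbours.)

10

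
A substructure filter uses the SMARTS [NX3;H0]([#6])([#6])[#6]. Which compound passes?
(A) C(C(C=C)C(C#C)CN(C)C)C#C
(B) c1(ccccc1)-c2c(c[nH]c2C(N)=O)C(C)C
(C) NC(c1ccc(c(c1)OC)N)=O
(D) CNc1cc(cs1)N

[NX3;H0]([#6])([#6])[#6] describes a trivalent nitrogen with no H, bonded to three carbons (a tertiary amine).
(A) contains a dimethylamino group (-N(CH3)2), which satisfies every atom and bond constraint.
(B) has a primary amide (-C(=O)NH2) but the amide nitrogen has H2 and only one carbon neighbour.
(C) has a primary amino group (-NH2) but the nitrogen has H2, not H0 with three carbons.
(D) has a primary amino group (-NH2) but the nitrogen has H2, not H0 with three carbons.
So the answer is (A).

A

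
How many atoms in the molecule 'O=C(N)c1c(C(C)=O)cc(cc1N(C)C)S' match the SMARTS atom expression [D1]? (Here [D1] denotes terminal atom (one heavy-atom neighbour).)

Check the 16 heavy atoms by environment: 4× c (aromatic, D3) → no; 2× c (aromatic, D2) → no; 1× S (D1) → match; 1× N (D3) → no; 3× C (D1) → match; 2× C (D3) → no; 2× O (D1) → match; 1× N (D1) → match.
Summing the matching environments: 1 + 3 + 2 + 1 = 7 matching atoms.

7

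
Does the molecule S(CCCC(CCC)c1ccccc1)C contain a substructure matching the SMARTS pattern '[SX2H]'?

The pattern [SX2H] describes an aliphatic sulfur with two connections, one being H — a thiol.
The closest candidate here is a methylthio ether (-SCH3), but the sulfur has H0 (bonded to two carbons), not H1. No other fragment satisfies the full query, so there is no match.

No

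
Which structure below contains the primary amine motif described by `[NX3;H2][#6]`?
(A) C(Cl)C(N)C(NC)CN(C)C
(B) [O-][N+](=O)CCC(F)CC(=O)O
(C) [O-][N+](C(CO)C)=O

A

[NX3;H2][#6] describes a trivalent nitrogen with two H attached to carbon (a primary amine).
(A) contains a primary amino group (-NH2), which satisfies every atom and bond constraint.
(B) has a nitro group (-[N+](=O)[O-]) but the nitrogen is [N+] with no H, not NX3H2.
(C) has a nitro group (-[N+](=O)[O-]) but the nitrogen is [N+] with no H, not NX3H2.
So the answer is (A).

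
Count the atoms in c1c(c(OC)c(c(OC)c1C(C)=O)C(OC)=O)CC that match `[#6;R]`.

The query [#6;R] means: carbon that is part of a ring.
Check the 19 heavy atoms by environment: 6× c (aromatic, in 6-ring) → match; 8× C (acyclic) → no; 5× O (acyclic) → no.
That gives 6 matching atoms.

6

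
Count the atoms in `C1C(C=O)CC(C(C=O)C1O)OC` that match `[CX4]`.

7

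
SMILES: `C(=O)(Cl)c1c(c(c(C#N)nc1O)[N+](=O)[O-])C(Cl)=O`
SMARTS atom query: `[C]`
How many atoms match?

3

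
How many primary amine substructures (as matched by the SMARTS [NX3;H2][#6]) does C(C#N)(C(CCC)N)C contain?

1

[NX3;H2][#6] is the SMARTS for a primary amine: a trivalent nitrogen with two H attached to carbon.
Exactly one fragment in the molecule meets all constraints, giving 1 match.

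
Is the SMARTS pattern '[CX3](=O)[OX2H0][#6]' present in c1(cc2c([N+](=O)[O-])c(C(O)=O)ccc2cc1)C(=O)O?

No

The pattern [CX3](=O)[OX2H0][#6] describes a carbonyl carbon bonded to an oxygen that is itself bonded to carbon (no H on that O) — an ester.
The closest candidate here is a carboxylic acid group (-C(=O)OH), but the singly-bonded O carries H (OX2H1, not H0). No other fragment satisfies the full query, so there is no match.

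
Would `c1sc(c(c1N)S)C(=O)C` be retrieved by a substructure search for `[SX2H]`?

The pattern [SX2H] describes an aliphatic sulfur with two connections, one being H — a thiol.
The molecule carries a thiol (-SH), whose atoms satisfy every constraint of the query, so the pattern matches.

Yes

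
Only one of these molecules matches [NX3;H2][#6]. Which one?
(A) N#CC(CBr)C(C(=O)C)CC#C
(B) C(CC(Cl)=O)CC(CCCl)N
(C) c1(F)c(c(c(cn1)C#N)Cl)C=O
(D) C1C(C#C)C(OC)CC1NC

B

[NX3;H2][#6] describes a trivalent nitrogen with two H attached to carbon (a primary amine).
(A) has a nitrile (-C#N) but the nitrogen is NX1 (triple-bonded), not NX3 with two H.
(B) contains a primary amino group (-NH2), which satisfies every atom and bond constraint.
(C) has a nitrile (-C#N) but the nitrogen is NX1 (triple-bonded), not NX3 with two H.
(D) has an N-methylamino group (-NHCH3) but the nitrogen bears two carbons and only one H (H1), not H2.
So the answer is (B).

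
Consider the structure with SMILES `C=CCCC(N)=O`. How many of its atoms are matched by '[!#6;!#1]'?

The query [!#6;!#1] means: not carbon and not hydrogen — any heteroatom.
Check the 7 heavy atoms by environment: 5× C → no; 1× O → match; 1× N → match.
Summing the matching environments: 1 + 1 = 2 matching atoms.

2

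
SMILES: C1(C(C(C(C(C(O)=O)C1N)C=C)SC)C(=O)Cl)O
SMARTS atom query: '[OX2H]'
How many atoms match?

The query [OX2H] means: aliphatic oxygen with two connections, one of which is H — an -OH oxygen.
Check the 18 heavy atoms by environment: 6× C (H1, X4) → no; 2× O (H1, X2) → match; 1× C (H1, X3) → no; 1× C (H2, X3) → no; 2× C (H0, X3) → no; 2× O (H0, X1) → no; 1× Cl (H0, X1) → no; 1× N (H2, X3) → no; 1× S (H0, X2) → no; 1× C (H3, X4) → no.
That gives 2 matching atoms.

2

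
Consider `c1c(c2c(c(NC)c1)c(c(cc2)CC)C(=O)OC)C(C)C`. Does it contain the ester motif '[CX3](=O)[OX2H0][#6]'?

The pattern [CX3](=O)[OX2H0][#6] describes a carbonyl carbon bonded to an oxygen that is itself bonded to carbon (no H on that O) — an ester.
The molecule carries a methyl-ester group (-C(=O)OCH3), whose atoms satisfy every constraint of the query, so the pattern matches.

Yes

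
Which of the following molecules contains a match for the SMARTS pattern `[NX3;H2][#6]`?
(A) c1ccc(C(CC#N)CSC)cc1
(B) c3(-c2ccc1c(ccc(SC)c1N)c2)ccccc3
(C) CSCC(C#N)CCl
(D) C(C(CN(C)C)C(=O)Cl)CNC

B

[NX3;H2][#6] describes a trivalent nitrogen with two H attached to carbon (a primary amine).
(A) has a nitrile (-C#N) but the nitrogen is NX1 (triple-bonded), not NX3 with two H.
(B) contains a primary amino group (-NH2), which satisfies every atom and bond constraint.
(C) has a nitrile (-C#N) but the nitrogen is NX1 (triple-bonded), not NX3 with two H.
(D) has a dimethylamino group (-N(CH3)2) but the nitrogen has H0, not H2.
So the answer is (B).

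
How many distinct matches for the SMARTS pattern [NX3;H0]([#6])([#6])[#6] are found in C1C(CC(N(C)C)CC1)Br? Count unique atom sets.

[NX3;H0]([#6])([#6])[#6] is the SMARTS for a tertiary amine: a trivalent nitrogen with no H, bonded to three carbons.
Exactly one fragment in the molecule meets all constraints, giving 1 match.

1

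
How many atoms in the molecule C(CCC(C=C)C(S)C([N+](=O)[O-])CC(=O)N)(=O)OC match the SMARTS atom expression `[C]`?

11

Check the 19 heavy atoms by environment: 11× C → match; 1× N (charge +1) → no; 1× O (charge -1) → no; 4× O → no; 1× N → no; 1× S → no.
That gives 11 matching atoms.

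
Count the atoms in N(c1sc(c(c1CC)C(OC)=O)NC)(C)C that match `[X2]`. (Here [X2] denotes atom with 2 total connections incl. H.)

2

Check the 16 heavy atoms by environment: 1× s (aromatic, X2) → match; 4× c (aromatic, X3) → no; 6× C (X4) → no; 2× N (X3) → no; 1× C (X3) → no; 1× O (X1) → no; 1× O (X2) → match.
Summing the matching environments: 1 + 1 = 2 matching atoms.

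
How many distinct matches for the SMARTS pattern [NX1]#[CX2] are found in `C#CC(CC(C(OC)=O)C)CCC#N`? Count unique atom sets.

1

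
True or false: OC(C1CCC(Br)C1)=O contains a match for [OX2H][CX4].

False

The pattern [OX2H][CX4] describes a hydroxyl oxygen bound to an sp3 (X4) carbon — an aliphatic alcohol.
The closest candidate here is a carboxylic acid group (-C(=O)OH), but the -OH is on a CX3 carbonyl carbon, not a CX4 carbon. No other fragment satisfies the full query, so there is no match.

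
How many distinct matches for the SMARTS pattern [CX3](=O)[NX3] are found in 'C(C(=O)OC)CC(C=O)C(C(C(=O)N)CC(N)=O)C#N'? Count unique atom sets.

[CX3](=O)[NX3] is the SMARTS for an amide: a carbonyl carbon bonded to a trivalent nitrogen.
The molecule carries 2 separate instances of a primary amide (-C(=O)NH2) meeting every constraint; each maps to a distinct set of atoms, giving 2 matches.

2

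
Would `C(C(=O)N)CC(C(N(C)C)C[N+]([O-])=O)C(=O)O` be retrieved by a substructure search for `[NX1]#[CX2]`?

No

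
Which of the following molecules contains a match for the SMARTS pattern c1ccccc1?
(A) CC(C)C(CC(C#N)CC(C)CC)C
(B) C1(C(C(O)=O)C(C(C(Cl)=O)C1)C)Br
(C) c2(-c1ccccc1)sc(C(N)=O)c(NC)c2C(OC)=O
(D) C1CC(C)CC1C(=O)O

C

c1ccccc1 describes six aromatic carbons in a ring (a benzene ring).
(A) has a methyl group (-CH3) but no six-membered all-carbon aromatic ring is present.
(B) has a methyl group (-CH3) but no six-membered all-carbon aromatic ring is present.
(C) contains a phenyl ring, which satisfies every atom and bond constraint.
(D) has a methyl group (-CH3) but no six-membered all-carbon aromatic ring is present.
So the answer is (C).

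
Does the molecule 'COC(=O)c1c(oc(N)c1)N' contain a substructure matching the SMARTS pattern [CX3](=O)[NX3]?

The pattern [CX3](=O)[NX3] describes a carbonyl carbon bonded to a trivalent nitrogen — an amide.
The closest candidate here is a methyl-ester group (-C(=O)OCH3), but the carbonyl is bonded to O, not to an NX3 nitrogen. No other fragment satisfies the full query, so there is no match.

No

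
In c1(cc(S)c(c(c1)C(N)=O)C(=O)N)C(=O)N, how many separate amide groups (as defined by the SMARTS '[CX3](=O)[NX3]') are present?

[CX3](=O)[NX3] is the SMARTS for an amide: a carbonyl carbon bonded to a trivalent nitrogen.
The molecule carries 3 separate instances of a primary amide (-C(=O)NH2) meeting every constraint; each maps to a distinct set of atoms, giving 3 matches.

3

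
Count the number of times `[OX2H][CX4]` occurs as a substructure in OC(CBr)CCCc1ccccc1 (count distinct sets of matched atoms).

[OX2H][CX4] is the SMARTS for an aliphatic alcohol: a hydroxyl oxygen bound to an sp3 (X4) carbon.
Exactly one fragment in the molecule meets all constraints, giving 1 match.

1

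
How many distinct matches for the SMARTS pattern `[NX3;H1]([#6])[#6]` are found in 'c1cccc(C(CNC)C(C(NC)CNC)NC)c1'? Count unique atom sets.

[NX3;H1]([#6])[#6] is the SMARTS for a secondary amine: a trivalent nitrogen with one H, bonded to two carbons.
The molecule carries 4 separate instances of an N-methylamino group (-NHCH3) meeting every constraint; each maps to a distinct set of atoms, giving 4 matches.

4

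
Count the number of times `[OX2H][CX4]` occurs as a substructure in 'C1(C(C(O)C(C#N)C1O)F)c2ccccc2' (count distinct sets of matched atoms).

2

[OX2H][CX4] is the SMARTS for an aliphatic alcohol: a hydroxyl oxygen bound to an sp3 (X4) carbon.
The molecule carries 2 separate instances of a hydroxyl group (-OH) meeting every constraint; each maps to a distinct set of atoms, giving 2 matches.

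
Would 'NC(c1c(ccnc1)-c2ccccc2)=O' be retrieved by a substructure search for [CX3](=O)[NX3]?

The pattern [CX3](=O)[NX3] describes a carbonyl carbon bonded to a trivalent nitrogen — an amide.
The molecule carries a primary amide (-C(=O)NH2), whose atoms satisfy every constraint of the query, so the pattern matches.

Yes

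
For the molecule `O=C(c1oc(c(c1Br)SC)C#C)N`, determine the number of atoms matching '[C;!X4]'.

3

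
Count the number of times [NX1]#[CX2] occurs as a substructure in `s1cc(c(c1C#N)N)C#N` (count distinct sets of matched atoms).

[NX1]#[CX2] is the SMARTS for a nitrile: a nitrogen triple-bonded to a two-connected carbon.
The molecule carries 2 separate instances of a nitrile (-C#N) meeting every constraint; each maps to a distinct set of atoms, giving 2 matches.

2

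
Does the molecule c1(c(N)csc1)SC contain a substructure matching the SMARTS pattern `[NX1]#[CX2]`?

No

The pattern [NX1]#[CX2] describes a nitrogen triple-bonded to a two-connected carbon — a nitrile.
The closest candidate here is a primary amino group (-NH2), but the nitrogen is NX3 (three connections), not NX1 triple-bonded. No other fragment satisfies the full query, so there is no match.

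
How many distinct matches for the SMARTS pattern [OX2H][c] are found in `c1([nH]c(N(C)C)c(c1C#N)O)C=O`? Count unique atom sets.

[OX2H][c] is the SMARTS for a phenol: a hydroxyl oxygen attached to an aromatic carbon.
Exactly one fragment in the molecule meets all constraints, giving 1 match.

1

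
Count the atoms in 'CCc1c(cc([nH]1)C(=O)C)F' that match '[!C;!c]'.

3

The query [!C;!c] means: neither aliphatic nor aromatic carbon — same as [!#6].
Check the 11 heavy atoms by environment: 1× n (aromatic) → match; 4× c (aromatic) → no; 4× C → no; 1× O → match; 1× F → match.
Summing the matching environments: 1 + 1 + 1 = 3 matching atoms.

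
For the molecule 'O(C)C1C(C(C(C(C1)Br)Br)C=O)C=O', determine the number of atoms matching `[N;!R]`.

The query [N;!R] means: aliphatic nitrogen not in a ring.
Check the 14 heavy atoms by environment: 6× C (in 6-ring) → no; 3× O (acyclic) → no; 3× C (acyclic) → no; 2× Br (acyclic) → no.
No environment satisfies the query, so 0 matching atoms.

0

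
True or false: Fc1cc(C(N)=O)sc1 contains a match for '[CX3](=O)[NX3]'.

True

The pattern [CX3](=O)[NX3] describes a carbonyl carbon bonded to a trivalent nitrogen — an amide.
The molecule carries a primary amide (-C(=O)NH2), whose atoms satisfy every constraint of the query, so the pattern matches.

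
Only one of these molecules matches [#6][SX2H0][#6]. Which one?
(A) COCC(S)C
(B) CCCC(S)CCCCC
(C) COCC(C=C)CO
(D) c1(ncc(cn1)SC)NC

D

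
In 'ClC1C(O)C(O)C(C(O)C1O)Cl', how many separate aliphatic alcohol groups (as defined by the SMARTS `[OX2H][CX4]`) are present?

[OX2H][CX4] is the SMARTS for an aliphatic alcohol: a hydroxyl oxygen bound to an sp3 (X4) carbon.
The molecule carries 4 separate instances of a hydroxyl group (-OH) meeting every constraint; each maps to a distinct set of atoms, giving 4 matches.

4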